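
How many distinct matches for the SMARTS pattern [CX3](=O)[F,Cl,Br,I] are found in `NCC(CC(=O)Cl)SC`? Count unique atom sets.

[CX3](=O)[F,Cl,Br,I] is the SMARTS for an acyl halide: a carbonyl carbon bonded to a halogen.
Exactly one fragment in the molecule meets all constraints, giving 1 match.

1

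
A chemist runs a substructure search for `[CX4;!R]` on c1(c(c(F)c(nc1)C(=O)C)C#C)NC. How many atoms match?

2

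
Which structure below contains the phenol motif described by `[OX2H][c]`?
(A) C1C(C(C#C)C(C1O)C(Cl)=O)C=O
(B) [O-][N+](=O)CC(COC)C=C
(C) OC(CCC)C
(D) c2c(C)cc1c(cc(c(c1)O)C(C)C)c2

[OX2H][c] describes a hydroxyl oxygen attached to an aromatic carbon (a phenol).
(A) has a hydroxyl group (-OH) but the -OH is on an aliphatic carbon, not an aromatic c.
(B) has a methoxy ether (-OCH3) but the oxygen has H0, not H1.
(C) has a hydroxyl group (-OH) but the -OH is on an aliphatic carbon, not an aromatic c.
(D) contains a hydroxyl group (-OH), which satisfies every atom and bond constraint.
So the answer is (D).

D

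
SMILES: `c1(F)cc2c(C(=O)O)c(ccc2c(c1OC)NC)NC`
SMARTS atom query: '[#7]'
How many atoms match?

The query [#7] means: #7 matches any nitrogen atom regardless of aromaticity.
Check the 20 heavy atoms by environment: 10× c (aromatic) → no; 2× N → match; 4× C → no; 3× O → no; 1× F → no.
That gives 2 matching atoms.

2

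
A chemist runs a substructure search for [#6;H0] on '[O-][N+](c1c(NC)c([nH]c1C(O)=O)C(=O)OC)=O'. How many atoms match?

6

The query [#6;H0] means: any carbon with no attached hydrogen.
Check the 17 heavy atoms by environment: 1× n (aromatic, H1) → no; 4× c (aromatic, H0) → match; 2× C (H0) → match; 4× O (H0) → no; 1× O (H1) → no; 1× N (H1) → no; 2× C (H3) → no; 1× N (charge +1, H0) → no; 1× O (charge -1, H0) → no.
Summing the matching environments: 4 + 2 = 6 matching atoms.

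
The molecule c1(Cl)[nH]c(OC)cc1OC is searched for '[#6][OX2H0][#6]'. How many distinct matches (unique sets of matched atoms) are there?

2

[#6][OX2H0][#6] is the SMARTS for an ether: an aliphatic oxygen bridging two carbons with no H on the oxygen.
The molecule carries 2 separate instances of a methoxy ether (-OCH3) meeting every constraint; each maps to a distinct set of atoms, giving 2 matches.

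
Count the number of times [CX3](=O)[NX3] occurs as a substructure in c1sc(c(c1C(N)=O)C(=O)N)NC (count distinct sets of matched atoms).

[CX3](=O)[NX3] is the SMARTS for an amide: a carbonyl carbon bonded to a trivalent nitrogen.
The molecule carries 2 separate instances of a primary amide (-C(=O)NH2) meeting every constraint; each maps to a distinct set of atoms, giving 2 matches.

2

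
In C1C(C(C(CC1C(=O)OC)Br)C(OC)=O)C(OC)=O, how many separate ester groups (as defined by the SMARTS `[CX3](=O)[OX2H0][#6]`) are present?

3

[CX3](=O)[OX2H0][#6] is the SMARTS for an ester: a carbonyl carbon bonded to an oxygen that is itself bonded to carbon (no H on that O).
The molecule carries 3 separate instances of a methyl-ester group (-C(=O)OCH3) meeting every constraint; each maps to a distinct set of atoms, giving 3 matches.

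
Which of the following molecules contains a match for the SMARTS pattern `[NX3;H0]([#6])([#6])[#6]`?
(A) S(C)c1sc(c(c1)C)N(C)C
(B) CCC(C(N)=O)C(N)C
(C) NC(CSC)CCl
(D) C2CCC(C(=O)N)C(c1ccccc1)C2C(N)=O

A

[NX3;H0]([#6])([#6])[#6] describes a trivalent nitrogen with no H, bonded to three carbons (a tertiary amine).
(A) contains a dimethylamino group (-N(CH3)2), which satisfies every atom and bond constraint.
(B) has a primary amino group (-NH2) but the nitrogen has H2, not H0 with three carbons.
(C) has a primary amino group (-NH2) but the nitrogen has H2, not H0 with three carbons.
(D) has a primary amide (-C(=O)NH2) but the amide nitrogen has H2 and only one carbon neighbour.
So the answer is (A).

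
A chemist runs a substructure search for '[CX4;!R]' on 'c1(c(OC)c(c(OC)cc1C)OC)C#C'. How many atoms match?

4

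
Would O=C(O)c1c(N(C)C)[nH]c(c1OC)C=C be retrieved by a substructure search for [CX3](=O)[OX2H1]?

Yes

The pattern [CX3](=O)[OX2H1] describes an sp2 carbon double-bonded to O and single-bonded to an -OH oxygen — a carboxylic acid.
The molecule carries a carboxylic acid group (-C(=O)OH), whose atoms satisfy every constraint of the query, so the pattern matches.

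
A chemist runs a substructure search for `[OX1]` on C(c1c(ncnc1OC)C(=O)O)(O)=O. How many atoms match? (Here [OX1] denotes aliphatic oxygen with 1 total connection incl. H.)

2

The query [OX1] means: aliphatic oxygen with one total connection — typically a carbonyl =O or an oxide.
Check the 14 heavy atoms by environment: 2× n (aromatic, X2) → no; 4× c (aromatic, X3) → no; 2× C (X3) → no; 2× O (X1) → match; 3× O (X2) → no; 1× C (X4) → no.
That gives 2 matching atoms.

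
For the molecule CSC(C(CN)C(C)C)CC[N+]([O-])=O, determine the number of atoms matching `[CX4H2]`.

3

The query [CX4H2] means: sp3 carbon (X4) with exactly two hydrogens.
Check the 14 heavy atoms by environment: 3× C (H2, X4) → match; 3× C (H1, X4) → no; 1× N (charge +1, H0, X3) → no; 1× O (charge -1, H0, X1) → no; 1× O (H0, X1) → no; 1× S (H0, X2) → no; 3× C (H3, X4) → no; 1× N (H2, X3) → no.
That gives 3 matching atoms.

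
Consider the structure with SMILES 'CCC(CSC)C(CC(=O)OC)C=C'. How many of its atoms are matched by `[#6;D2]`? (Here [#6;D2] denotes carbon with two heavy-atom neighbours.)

4

Check the 14 heavy atoms by environment: 4× C (D2) → match; 3× C (D3) → no; 1× S (D2) → no; 4× C (D1) → no; 1× O (D1) → no; 1× O (D2) → no.
That gives 4 matching atoms.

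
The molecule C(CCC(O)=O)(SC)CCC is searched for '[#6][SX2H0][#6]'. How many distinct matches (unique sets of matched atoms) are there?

[#6][SX2H0][#6] is the SMARTS for a thioether: an aliphatic sulfur bridging two carbons with no H on the sulfur.
Exactly one fragment in the molecule meets all constraints, giving 1 match.

1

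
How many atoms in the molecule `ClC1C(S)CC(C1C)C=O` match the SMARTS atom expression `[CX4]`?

6

The query [CX4] means: C with X4: aliphatic carbon with exactly 4 total connections (bonds + H).
Check the 10 heavy atoms by environment: 6× C (X4) → match; 1× Cl (X1) → no; 1× C (X3) → no; 1× O (X1) → no; 1× S (X2) → no.
That gives 6 matching atoms.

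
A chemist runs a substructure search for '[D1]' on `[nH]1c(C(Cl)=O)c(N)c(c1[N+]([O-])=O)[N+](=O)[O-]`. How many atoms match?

The query [D1] means: atom with exactly one heavy-atom neighbour (degree 1).
Check the 15 heavy atoms by environment: 1× n (aromatic, D2) → no; 4× c (aromatic, D3) → no; 2× N (charge +1, D3) → no; 2× O (charge -1, D1) → match; 3× O (D1) → match; 1× C (D3) → no; 1× Cl (D1) → match; 1× N (D1) → match.
Summing the matching environments: 2 + 3 + 1 + 1 = 7 matching atoms.

7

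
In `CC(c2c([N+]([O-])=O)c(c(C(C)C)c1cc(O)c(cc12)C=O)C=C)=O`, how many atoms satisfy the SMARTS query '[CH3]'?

3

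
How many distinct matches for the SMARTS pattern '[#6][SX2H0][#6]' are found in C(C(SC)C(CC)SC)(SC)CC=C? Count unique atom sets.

3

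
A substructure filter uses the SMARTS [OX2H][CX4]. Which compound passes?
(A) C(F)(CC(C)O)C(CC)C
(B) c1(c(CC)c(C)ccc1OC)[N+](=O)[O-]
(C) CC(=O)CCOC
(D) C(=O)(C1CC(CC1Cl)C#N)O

A

[OX2H][CX4] describes a hydroxyl oxygen bound to an sp3 (X4) carbon (an aliphatic alcohol).
(A) contains a hydroxyl group (-OH), which satisfies every atom and bond constraint.
(B) has a methoxy ether (-OCH3) but the oxygen has H0 (ether), not H1.
(C) has a methoxy ether (-OCH3) but the oxygen has H0 (ether), not H1.
(D) has a carboxylic acid group (-C(=O)OH) but the -OH is on a CX3 carbonyl carbon, not a CX4 carbon.
So the answer is (A).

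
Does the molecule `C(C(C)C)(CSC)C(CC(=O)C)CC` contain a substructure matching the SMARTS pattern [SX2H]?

The pattern [SX2H] describes an aliphatic sulfur with two connections, one being H — a thiol.
The closest candidate here is a methylthio ether (-SCH3), but the sulfur has H0 (bonded to two carbons), not H1. No other fragment satisfies the full query, so there is no match.

No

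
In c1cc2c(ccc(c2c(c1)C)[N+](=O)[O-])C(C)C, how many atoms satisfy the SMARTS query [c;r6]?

The query [c;r6] means: aromatic carbon that belongs to a six-membered ring.
Check the 17 heavy atoms by environment: 10× c (aromatic, in 6-ring) → match; 1× N (charge +1, acyclic) → no; 1× O (charge -1, acyclic) → no; 1× O (acyclic) → no; 4× C (acyclic) → no.
That gives 10 matching atoms.

10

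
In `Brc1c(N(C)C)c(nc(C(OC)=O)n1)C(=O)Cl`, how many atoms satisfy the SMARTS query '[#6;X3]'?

6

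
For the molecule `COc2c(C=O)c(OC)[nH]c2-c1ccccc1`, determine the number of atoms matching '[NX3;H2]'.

Check the 17 heavy atoms by environment: 1× n (aromatic, H1, X3) → no; 5× c (aromatic, H0, X3) → no; 2× O (H0, X2) → no; 2× C (H3, X4) → no; 5× c (aromatic, H1, X3) → no; 1× C (H1, X3) → no; 1× O (H0, X1) → no.
No environment satisfies the query, so 0 matching atoms.

0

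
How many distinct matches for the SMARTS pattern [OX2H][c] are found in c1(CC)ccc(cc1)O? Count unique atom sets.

[OX2H][c] is the SMARTS for a phenol: a hydroxyl oxygen attached to an aromatic carbon.
Exactly one fragment in the molecule meets all constraints, giving 1 match.

1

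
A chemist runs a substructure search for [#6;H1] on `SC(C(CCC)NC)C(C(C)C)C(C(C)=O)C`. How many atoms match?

5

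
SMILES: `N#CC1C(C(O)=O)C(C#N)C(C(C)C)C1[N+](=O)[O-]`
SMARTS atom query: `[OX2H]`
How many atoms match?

1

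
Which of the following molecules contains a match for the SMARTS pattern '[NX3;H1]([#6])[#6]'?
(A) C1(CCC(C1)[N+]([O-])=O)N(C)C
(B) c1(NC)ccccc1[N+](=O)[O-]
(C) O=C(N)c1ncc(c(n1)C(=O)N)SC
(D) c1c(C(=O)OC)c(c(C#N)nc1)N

B

[NX3;H1]([#6])[#6] describes a trivalent nitrogen with one H, bonded to two carbons (a secondary amine).
(A) has a dimethylamino group (-N(CH3)2) but the nitrogen has H0, not H1.
(B) contains an N-methylamino group (-NHCH3), which satisfies every atom and bond constraint.
(C) has a primary amide (-C(=O)NH2) but the -C(=O)NH2 nitrogen has H2, not H1.
(D) has a primary amino group (-NH2) but the nitrogen has H2 and only one carbon neighbour.
So the answer is (B).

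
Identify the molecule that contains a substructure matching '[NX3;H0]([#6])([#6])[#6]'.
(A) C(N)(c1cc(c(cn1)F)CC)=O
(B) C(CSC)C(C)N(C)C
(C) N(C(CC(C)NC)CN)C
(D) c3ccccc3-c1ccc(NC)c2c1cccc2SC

[NX3;H0]([#6])([#6])[#6] describes a trivalent nitrogen with no H, bonded to three carbons (a tertiary amine).
(A) has a primary amide (-C(=O)NH2) but the amide nitrogen has H2 and only one carbon neighbour.
(B) contains a dimethylamino group (-N(CH3)2), which satisfies every atom and bond constraint.
(C) has a primary amino group (-NH2) but the nitrogen has H2, not H0 with three carbons.
(D) has an N-methylamino group (-NHCH3) but the nitrogen still has one H (H1), not H0.
So the answer is (B).

B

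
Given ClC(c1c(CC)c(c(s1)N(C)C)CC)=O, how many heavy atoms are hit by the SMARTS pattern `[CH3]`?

The query [CH3] means: aliphatic carbon with exactly three hydrogens.
Check the 15 heavy atoms by environment: 1× s (aromatic, H0) → no; 4× c (aromatic, H0) → no; 1× N (H0) → no; 4× C (H3) → match; 2× C (H2) → no; 1× C (H0) → no; 1× O (H0) → no; 1× Cl (H0) → no.
That gives 4 matching atoms.

4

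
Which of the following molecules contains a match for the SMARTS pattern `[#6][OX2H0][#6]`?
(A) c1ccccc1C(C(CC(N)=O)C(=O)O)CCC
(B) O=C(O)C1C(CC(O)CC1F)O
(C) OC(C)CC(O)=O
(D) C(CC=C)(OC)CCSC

D

[#6][OX2H0][#6] describes an aliphatic oxygen bridging two carbons with no H on the oxygen (an ether).
(A) has a carboxylic acid group (-C(=O)OH) but the -OH oxygen has H1; the =O is OX1, not OX2.
(B) has a carboxylic acid group (-C(=O)OH) but the -OH oxygen has H1; the =O is OX1, not OX2.
(C) has a carboxylic acid group (-C(=O)OH) but the -OH oxygen has H1; the =O is OX1, not OX2.
(D) contains a methoxy ether (-OCH3), which satisfies every atom and bond constraint.
So the answer is (D).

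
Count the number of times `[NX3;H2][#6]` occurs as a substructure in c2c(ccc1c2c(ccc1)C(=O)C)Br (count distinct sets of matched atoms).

0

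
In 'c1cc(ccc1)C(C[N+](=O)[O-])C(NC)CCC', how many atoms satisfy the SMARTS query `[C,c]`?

13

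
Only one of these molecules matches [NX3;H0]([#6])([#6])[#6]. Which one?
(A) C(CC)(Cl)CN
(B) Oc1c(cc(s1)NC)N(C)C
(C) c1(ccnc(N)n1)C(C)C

B

[NX3;H0]([#6])([#6])[#6] describes a trivalent nitrogen with no H, bonded to three carbons (a tertiary amine).
(A) has a primary amino group (-NH2) but the nitrogen has H2, not H0 with three carbons.
(B) contains a dimethylamino group (-N(CH3)2), which satisfies every atom and bond constraint.
(C) has a primary amino group (-NH2) but the nitrogen has H2, not H0 with three carbons.
So the answer is (B).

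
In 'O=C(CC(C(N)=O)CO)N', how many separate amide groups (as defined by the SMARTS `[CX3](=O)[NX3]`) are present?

2

[CX3](=O)[NX3] is the SMARTS for an amide: a carbonyl carbon bonded to a trivalent nitrogen.
The molecule carries 2 separate instances of a primary amide (-C(=O)NH2) meeting every constraint; each maps to a distinct set of atoms, giving 2 matches.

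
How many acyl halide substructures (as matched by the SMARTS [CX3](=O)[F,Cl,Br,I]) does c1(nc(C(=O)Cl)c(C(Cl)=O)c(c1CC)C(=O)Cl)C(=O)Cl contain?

[CX3](=O)[F,Cl,Br,I] is the SMARTS for an acyl halide: a carbonyl carbon bonded to a halogen.
The molecule carries 4 separate instances of an acyl chloride (-C(=O)Cl) meeting every constraint; each maps to a distinct set of atoms, giving 4 matches.

4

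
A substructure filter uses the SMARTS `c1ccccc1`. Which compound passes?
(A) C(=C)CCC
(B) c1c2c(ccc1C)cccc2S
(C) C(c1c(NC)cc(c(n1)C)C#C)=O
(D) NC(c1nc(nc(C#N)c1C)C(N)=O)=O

c1ccccc1 describes six aromatic carbons in a ring (a benzene ring).
(A) has a methyl group (-CH3) but no six-membered all-carbon aromatic ring is present.
(B) contains the required atom environment, so the pattern matches.
(C) has a methyl group (-CH3) but no six-membered all-carbon aromatic ring is present.
(D) has a methyl group (-CH3) but no six-membered all-carbon aromatic ring is present.
So the answer is (B).

B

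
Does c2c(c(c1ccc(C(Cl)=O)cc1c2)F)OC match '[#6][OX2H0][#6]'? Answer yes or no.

The pattern [#6][OX2H0][#6] describes an aliphatic oxygen bridging two carbons with no H on the oxygen — an ether.
The molecule carries a methoxy ether (-OCH3), whose atoms satisfy every constraint of the query, so the pattern matches.

Yes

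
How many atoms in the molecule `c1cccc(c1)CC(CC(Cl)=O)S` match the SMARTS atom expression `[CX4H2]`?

2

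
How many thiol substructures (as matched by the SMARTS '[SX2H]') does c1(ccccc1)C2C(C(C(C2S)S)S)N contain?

3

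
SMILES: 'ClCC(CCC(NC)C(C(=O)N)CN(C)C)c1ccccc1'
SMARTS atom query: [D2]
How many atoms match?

10

Check the 22 heavy atoms by environment: 4× C (D2) → match; 4× C (D3) → no; 1× N (D2) → match; 3× C (D1) → no; 1× O (D1) → no; 1× N (D1) → no; 1× N (D3) → no; 1× Cl (D1) → no; 1× c (aromatic, D3) → no; 5× c (aromatic, D2) → match.
Summing the matching environments: 4 + 1 + 5 = 10 matching atoms.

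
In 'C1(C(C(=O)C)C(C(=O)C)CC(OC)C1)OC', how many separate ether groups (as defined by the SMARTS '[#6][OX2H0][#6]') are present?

2

[#6][OX2H0][#6] is the SMARTS for an ether: an aliphatic oxygen bridging two carbons with no H on the oxygen.
The molecule carries 2 separate instances of a methoxy ether (-OCH3) meeting every constraint; each maps to a distinct set of atoms, giving 2 matches.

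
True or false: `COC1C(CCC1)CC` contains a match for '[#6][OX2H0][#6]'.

The pattern [#6][OX2H0][#6] describes an aliphatic oxygen bridging two carbons with no H on the oxygen — an ether.
The molecule carries a methoxy ether (-OCH3), whose atoms satisfy every constraint of the query, so the pattern matches.

True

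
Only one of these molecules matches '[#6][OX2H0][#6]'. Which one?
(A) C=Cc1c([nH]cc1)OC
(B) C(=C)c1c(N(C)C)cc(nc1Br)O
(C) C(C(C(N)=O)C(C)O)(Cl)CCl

[#6][OX2H0][#6] describes an aliphatic oxygen bridging two carbons with no H on the oxygen (an ether).
(A) contains a methoxy ether (-OCH3), which satisfies every atom and bond constraint.
(B) has a hydroxyl group (-OH) but the oxygen has H1, not H0 bridging two carbons.
(C) has a hydroxyl group (-OH) but the oxygen has H1, not H0 bridging two carbons.
So the answer is (A).

A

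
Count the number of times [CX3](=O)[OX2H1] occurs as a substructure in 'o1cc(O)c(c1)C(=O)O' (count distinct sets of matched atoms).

1

[CX3](=O)[OX2H1] is the SMARTS for a carboxylic acid: an sp2 carbon double-bonded to O and single-bonded to an -OH oxygen.
Exactly one fragment in the molecule meets all constraints, giving 1 match.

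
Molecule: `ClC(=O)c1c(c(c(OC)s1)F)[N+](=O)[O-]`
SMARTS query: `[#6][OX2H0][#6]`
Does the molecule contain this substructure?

The pattern [#6][OX2H0][#6] describes an aliphatic oxygen bridging two carbons with no H on the oxygen — an ether.
The molecule carries a methoxy ether (-OCH3), whose atoms satisfy every constraint of the query, so the pattern matches.

Yes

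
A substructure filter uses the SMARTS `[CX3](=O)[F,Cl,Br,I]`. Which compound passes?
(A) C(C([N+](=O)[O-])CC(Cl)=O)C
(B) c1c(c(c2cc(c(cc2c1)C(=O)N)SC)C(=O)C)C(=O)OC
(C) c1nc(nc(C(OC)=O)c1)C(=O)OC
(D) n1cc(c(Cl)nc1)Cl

A

[CX3](=O)[F,Cl,Br,I] describes a carbonyl carbon bonded to a halogen (an acyl halide).
(A) contains an acyl chloride (-C(=O)Cl), which satisfies every atom and bond constraint.
(B) has a methyl-ester group (-C(=O)OCH3) but the carbonyl is bonded to -O-C, not to a halogen.
(C) has a methyl-ester group (-C(=O)OCH3) but the carbonyl is bonded to -O-C, not to a halogen.
(D) has a chloro substituent but the Cl is not on a carbonyl carbon.
So the answer is (A).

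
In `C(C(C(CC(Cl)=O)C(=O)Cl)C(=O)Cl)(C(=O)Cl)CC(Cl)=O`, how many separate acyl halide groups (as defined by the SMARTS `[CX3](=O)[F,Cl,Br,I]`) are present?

[CX3](=O)[F,Cl,Br,I] is the SMARTS for an acyl halide: a carbonyl carbon bonded to a halogen.
The molecule carries 5 separate instances of an acyl chloride (-C(=O)Cl) meeting every constraint; each maps to a distinct set of atoms, giving 5 matches.

5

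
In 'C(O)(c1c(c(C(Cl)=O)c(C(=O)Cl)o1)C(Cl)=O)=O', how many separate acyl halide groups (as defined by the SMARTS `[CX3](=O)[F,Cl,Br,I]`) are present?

[CX3](=O)[F,Cl,Br,I] is the SMARTS for an acyl halide: a carbonyl carbon bonded to a halogen.
The molecule carries 3 separate instances of an acyl chloride (-C(=O)Cl) meeting every constraint; each maps to a distinct set of atoms, giving 3 matches.

3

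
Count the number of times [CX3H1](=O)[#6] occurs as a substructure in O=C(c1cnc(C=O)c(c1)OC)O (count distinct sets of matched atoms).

[CX3H1](=O)[#6] is the SMARTS for an aldehyde: an sp2 carbon with one H, double-bonded to O and single-bonded to carbon.
Exactly one fragment in the molecule meets all constraints, giving 1 match.

1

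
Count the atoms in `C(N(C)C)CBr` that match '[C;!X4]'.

0

Check the 6 heavy atoms by environment: 4× C (X4) → no; 1× Br (X1) → no; 1× N (X3) → no.
No environment satisfies the query, so 0 matching atoms.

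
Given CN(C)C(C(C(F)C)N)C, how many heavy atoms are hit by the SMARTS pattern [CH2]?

0

The query [CH2] means: aliphatic carbon with exactly two hydrogens.
Check the 10 heavy atoms by environment: 4× C (H3) → no; 3× C (H1) → no; 1× N (H0) → no; 1× N (H2) → no; 1× F (H0) → no.
No environment satisfies the query, so 0 matching atoms.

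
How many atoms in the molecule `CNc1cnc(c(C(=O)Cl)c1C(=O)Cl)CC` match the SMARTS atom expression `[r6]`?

The query [r6] means: r6 matches atoms in a six-membered ring.
Check the 16 heavy atoms by environment: 1× n (aromatic, in 6-ring) → match; 5× c (aromatic, in 6-ring) → match; 5× C (acyclic) → no; 2× O (acyclic) → no; 2× Cl (acyclic) → no; 1× N (acyclic) → no.
Summing the matching environments: 1 + 5 = 6 matching atoms.

6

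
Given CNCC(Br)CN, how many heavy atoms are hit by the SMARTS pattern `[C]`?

4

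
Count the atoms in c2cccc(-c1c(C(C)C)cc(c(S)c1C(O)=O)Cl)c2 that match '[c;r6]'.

The query [c;r6] means: aromatic carbon that belongs to a six-membered ring.
Check the 20 heavy atoms by environment: 12× c (aromatic, in 6-ring) → match; 1× Cl (acyclic) → no; 4× C (acyclic) → no; 1× S (acyclic) → no; 2× O (acyclic) → no.
That gives 12 matching atoms.

12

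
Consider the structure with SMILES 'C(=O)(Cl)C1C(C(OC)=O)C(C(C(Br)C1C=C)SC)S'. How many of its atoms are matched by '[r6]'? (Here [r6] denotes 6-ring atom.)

The query [r6] means: r6 matches atoms in a six-membered ring.
Check the 19 heavy atoms by environment: 6× C (in 6-ring) → match; 2× S (acyclic) → no; 6× C (acyclic) → no; 3× O (acyclic) → no; 1× Cl (acyclic) → no; 1× Br (acyclic) → no.
That gives 6 matching atoms.

6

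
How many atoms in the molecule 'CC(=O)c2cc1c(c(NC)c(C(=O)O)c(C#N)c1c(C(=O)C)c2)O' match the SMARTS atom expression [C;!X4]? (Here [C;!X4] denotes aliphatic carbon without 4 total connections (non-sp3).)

The query [C;!X4] means: aliphatic carbon that does not have four total connections.
Check the 24 heavy atoms by environment: 10× c (aromatic, X3) → no; 1× N (X3) → no; 3× C (X4) → no; 2× O (X2) → no; 3× C (X3) → match; 3× O (X1) → no; 1× C (X2) → match; 1× N (X1) → no.
Summing the matching environments: 3 + 1 = 4 matching atoms.

4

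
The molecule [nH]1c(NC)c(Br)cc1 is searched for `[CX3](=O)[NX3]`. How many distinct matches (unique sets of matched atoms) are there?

0

[CX3](=O)[NX3] is the SMARTS for an amide: a carbonyl carbon bonded to a trivalent nitrogen.
No fragment in the molecule satisfies every constraint, giving 0 matches.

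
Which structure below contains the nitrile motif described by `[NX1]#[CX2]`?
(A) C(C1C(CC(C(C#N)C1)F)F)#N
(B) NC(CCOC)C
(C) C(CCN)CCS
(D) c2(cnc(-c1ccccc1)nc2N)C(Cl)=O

[NX1]#[CX2] describes a nitrogen triple-bonded to a two-connected carbon (a nitrile).
(A) contains a nitrile (-C#N), which satisfies every atom and bond constraint.
(B) has a primary amino group (-NH2) but the nitrogen is NX3 (three connections), not NX1 triple-bonded.
(C) has a primary amino group (-NH2) but the nitrogen is NX3 (three connections), not NX1 triple-bonded.
(D) has a primary amino group (-NH2) but the nitrogen is NX3 (three connections), not NX1 triple-bonded.
So the answer is (A).

A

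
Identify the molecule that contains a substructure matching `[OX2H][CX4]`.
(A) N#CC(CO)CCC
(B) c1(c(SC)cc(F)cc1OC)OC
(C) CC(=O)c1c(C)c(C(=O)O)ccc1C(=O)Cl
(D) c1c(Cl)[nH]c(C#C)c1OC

A

[OX2H][CX4] describes a hydroxyl oxygen bound to an sp3 (X4) carbon (an aliphatic alcohol).
(A) contains a hydroxyl group (-OH), which satisfies every atom and bond constraint.
(B) has a methoxy ether (-OCH3) but the oxygen has H0 (ether), not H1.
(C) has a carboxylic acid group (-C(=O)OH) but the -OH is on a CX3 carbonyl carbon, not a CX4 carbon.
(D) has a methoxy ether (-OCH3) but the oxygen has H0 (ether), not H1.
So the answer is (A).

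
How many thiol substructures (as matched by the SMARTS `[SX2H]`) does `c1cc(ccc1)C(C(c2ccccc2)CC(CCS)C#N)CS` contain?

[SX2H] is the SMARTS for a thiol: an aliphatic sulfur with two connections, one being H.
The molecule carries 2 separate instances of a thiol (-SH) meeting every constraint; each maps to a distinct set of atoms, giving 2 matches.

2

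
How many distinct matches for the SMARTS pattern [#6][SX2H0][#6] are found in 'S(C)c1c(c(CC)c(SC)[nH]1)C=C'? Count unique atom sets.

2

[#6][SX2H0][#6] is the SMARTS for a thioether: an aliphatic sulfur bridging two carbons with no H on the sulfur.
The molecule carries 2 separate instances of a methylthio ether (-SCH3) meeting every constraint; each maps to a distinct set of atoms, giving 2 matches.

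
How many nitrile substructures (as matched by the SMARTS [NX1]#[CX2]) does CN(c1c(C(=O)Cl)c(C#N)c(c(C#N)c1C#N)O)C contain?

3

[NX1]#[CX2] is the SMARTS for a nitrile: a nitrogen triple-bonded to a two-connected carbon.
The molecule carries 3 separate instances of a nitrile (-C#N) meeting every constraint; each maps to a distinct set of atoms, giving 3 matches.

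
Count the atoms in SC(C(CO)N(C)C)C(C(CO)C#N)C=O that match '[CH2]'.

2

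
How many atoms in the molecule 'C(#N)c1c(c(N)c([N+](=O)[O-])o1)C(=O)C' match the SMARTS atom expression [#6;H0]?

6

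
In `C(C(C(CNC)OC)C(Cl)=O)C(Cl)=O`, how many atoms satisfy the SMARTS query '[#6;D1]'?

2

The query [#6;D1] means: carbon bonded to exactly one heavy atom.
Check the 14 heavy atoms by environment: 2× C (D2) → no; 4× C (D3) → no; 1× O (D2) → no; 2× C (D1) → match; 2× O (D1) → no; 2× Cl (D1) → no; 1× N (D2) → no.
That gives 2 matching atoms.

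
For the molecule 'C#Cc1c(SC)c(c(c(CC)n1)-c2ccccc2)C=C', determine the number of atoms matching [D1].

Check the 20 heavy atoms by environment: 1× n (aromatic, D2) → no; 6× c (aromatic, D3) → no; 3× C (D2) → no; 4× C (D1) → match; 5× c (aromatic, D2) → no; 1× S (D2) → no.
That gives 4 matching atoms.

4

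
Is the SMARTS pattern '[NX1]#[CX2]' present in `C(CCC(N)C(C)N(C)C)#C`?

The pattern [NX1]#[CX2] describes a nitrogen triple-bonded to a two-connected carbon — a nitrile.
The closest candidate here is a primary amino group (-NH2), but the nitrogen is NX3 (three connections), not NX1 triple-bonded. No other fragment satisfies the full query, so there is no match.

No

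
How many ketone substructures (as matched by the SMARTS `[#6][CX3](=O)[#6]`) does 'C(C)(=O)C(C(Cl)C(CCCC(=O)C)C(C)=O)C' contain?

3

[#6][CX3](=O)[#6] is the SMARTS for a ketone: a carbonyl carbon (no H) flanked by two carbons.
The molecule carries 3 separate instances of an acetyl/ketone group (-C(=O)CH3) meeting every constraint; each maps to a distinct set of atoms, giving 3 matches.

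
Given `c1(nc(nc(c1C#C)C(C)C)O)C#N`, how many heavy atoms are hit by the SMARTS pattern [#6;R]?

The query [#6;R] means: carbon that is part of a ring.
Check the 14 heavy atoms by environment: 2× n (aromatic, in 6-ring) → no; 4× c (aromatic, in 6-ring) → match; 6× C (acyclic) → no; 1× O (acyclic) → no; 1× N (acyclic) → no.
That gives 4 matching atoms.

4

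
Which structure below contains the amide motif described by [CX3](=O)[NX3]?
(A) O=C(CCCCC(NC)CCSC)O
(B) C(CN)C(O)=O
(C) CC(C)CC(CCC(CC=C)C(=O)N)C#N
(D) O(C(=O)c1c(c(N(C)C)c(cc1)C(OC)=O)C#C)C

C

[CX3](=O)[NX3] describes a carbonyl carbon bonded to a trivalent nitrogen (an amide).
(A) has a carboxylic acid group (-C(=O)OH) but the carbonyl is bonded to O, not to an NX3 nitrogen.
(B) has a primary amino group (-NH2) but the -NH2 is not attached to a carbonyl carbon.
(C) contains a primary amide (-C(=O)NH2), which satisfies every atom and bond constraint.
(D) has a methyl-ester group (-C(=O)OCH3) but the carbonyl is bonded to O, not to an NX3 nitrogen.
So the answer is (C).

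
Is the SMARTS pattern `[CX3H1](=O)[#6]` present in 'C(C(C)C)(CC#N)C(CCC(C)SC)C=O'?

Yes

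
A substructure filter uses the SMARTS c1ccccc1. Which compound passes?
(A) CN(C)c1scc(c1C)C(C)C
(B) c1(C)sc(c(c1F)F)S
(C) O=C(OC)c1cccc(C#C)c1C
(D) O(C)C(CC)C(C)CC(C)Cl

C

c1ccccc1 describes six aromatic carbons in a ring (a benzene ring).
(A) has a methyl group (-CH3) but no six-membered all-carbon aromatic ring is present.
(B) has a methyl group (-CH3) but no six-membered all-carbon aromatic ring is present.
(C) contains the required atom environment, so the pattern matches.
(D) has a methyl group (-CH3) but no six-membered all-carbon aromatic ring is present.
So the answer is (C).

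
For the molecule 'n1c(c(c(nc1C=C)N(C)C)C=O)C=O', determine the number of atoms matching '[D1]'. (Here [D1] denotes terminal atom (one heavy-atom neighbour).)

5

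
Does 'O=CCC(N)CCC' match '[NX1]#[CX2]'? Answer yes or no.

The pattern [NX1]#[CX2] describes a nitrogen triple-bonded to a two-connected carbon — a nitrile.
The closest candidate here is a primary amino group (-NH2), but the nitrogen is NX3 (three connections), not NX1 triple-bonded. No other fragment satisfies the full query, so there is no match.

No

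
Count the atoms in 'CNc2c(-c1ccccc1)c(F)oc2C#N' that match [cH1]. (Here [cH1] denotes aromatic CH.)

5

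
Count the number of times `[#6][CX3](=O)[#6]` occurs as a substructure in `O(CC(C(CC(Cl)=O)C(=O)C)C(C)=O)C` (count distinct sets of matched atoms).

2

[#6][CX3](=O)[#6] is the SMARTS for a ketone: a carbonyl carbon (no H) flanked by two carbons.
The molecule carries 2 separate instances of an acetyl/ketone group (-C(=O)CH3) meeting every constraint; each maps to a distinct set of atoms, giving 2 matches.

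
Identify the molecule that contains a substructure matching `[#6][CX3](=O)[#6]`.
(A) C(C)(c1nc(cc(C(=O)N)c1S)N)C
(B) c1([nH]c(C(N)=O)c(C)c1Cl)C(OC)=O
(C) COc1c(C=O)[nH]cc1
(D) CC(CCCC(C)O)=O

D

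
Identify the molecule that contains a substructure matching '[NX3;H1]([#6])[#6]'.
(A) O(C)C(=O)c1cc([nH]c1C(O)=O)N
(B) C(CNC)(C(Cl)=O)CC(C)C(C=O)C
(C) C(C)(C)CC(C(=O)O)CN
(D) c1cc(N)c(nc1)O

B

[NX3;H1]([#6])[#6] describes a trivalent nitrogen with one H, bonded to two carbons (a secondary amine).
(A) has a primary amino group (-NH2) but the nitrogen has H2 and only one carbon neighbour.
(B) contains an N-methylamino group (-NHCH3), which satisfies every atom and bond constraint.
(C) has a primary amino group (-NH2) but the nitrogen has H2 and only one carbon neighbour.
(D) has a primary amino group (-NH2) but the nitrogen has H2 and only one carbon neighbour.
So the answer is (B).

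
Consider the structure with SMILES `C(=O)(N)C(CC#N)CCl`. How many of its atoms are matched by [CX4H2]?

Check the 9 heavy atoms by environment: 2× C (H2, X4) → match; 1× C (H1, X4) → no; 1× C (H0, X3) → no; 1× O (H0, X1) → no; 1× N (H2, X3) → no; 1× Cl (H0, X1) → no; 1× C (H0, X2) → no; 1× N (H0, X1) → no.
That gives 2 matching atoms.

2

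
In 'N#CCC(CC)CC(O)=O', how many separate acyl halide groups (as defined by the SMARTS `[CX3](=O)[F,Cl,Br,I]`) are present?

0

[CX3](=O)[F,Cl,Br,I] is the SMARTS for an acyl halide: a carbonyl carbon bonded to a halogen.
The molecule has a carboxylic acid group (-C(=O)OH), but the carbonyl is bonded to -OH, not to a halogen; nothing else fits, so there are 0 matches.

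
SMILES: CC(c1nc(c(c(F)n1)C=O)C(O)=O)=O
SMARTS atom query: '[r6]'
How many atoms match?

6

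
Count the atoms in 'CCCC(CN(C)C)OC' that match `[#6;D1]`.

4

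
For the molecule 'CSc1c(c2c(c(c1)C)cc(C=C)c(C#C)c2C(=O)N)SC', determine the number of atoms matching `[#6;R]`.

The query [#6;R] means: carbon that is part of a ring.
Check the 22 heavy atoms by environment: 10× c (aromatic, in 6-ring) → match; 8× C (acyclic) → no; 1× O (acyclic) → no; 1× N (acyclic) → no; 2× S (acyclic) → no.
That gives 10 matching atoms.

10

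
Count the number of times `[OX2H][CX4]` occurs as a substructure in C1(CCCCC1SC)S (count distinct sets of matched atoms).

0

[OX2H][CX4] is the SMARTS for an aliphatic alcohol: a hydroxyl oxygen bound to an sp3 (X4) carbon.
No fragment in the molecule satisfies every constraint, giving 0 matches.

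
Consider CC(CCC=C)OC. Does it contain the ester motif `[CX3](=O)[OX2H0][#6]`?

The pattern [CX3](=O)[OX2H0][#6] describes a carbonyl carbon bonded to an oxygen that is itself bonded to carbon (no H on that O) — an ester.
The closest candidate here is a methoxy ether (-OCH3), but the ether oxygen is not adjacent to a C=O carbon. No other fragment satisfies the full query, so there is no match.

No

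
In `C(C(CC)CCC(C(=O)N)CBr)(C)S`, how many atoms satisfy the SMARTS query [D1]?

The query [D1] means: atom with exactly one heavy-atom neighbour (degree 1).
Check the 14 heavy atoms by environment: 2× C (D1) → match; 4× C (D3) → no; 4× C (D2) → no; 1× O (D1) → match; 1× N (D1) → match; 1× S (D1) → match; 1× Br (D1) → match.
Summing the matching environments: 2 + 1 + 1 + 1 + 1 = 6 matching atoms.

6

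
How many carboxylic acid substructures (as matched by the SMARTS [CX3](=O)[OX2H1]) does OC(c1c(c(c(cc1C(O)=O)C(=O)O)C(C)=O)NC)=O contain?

3

[CX3](=O)[OX2H1] is the SMARTS for a carboxylic acid: an sp2 carbon double-bonded to O and single-bonded to an -OH oxygen.
The molecule carries 3 separate instances of a carboxylic acid group (-C(=O)OH) meeting every constraint; each maps to a distinct set of atoms, giving 3 matches.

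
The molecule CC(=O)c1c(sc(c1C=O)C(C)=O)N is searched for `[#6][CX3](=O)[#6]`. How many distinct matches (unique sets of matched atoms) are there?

2

[#6][CX3](=O)[#6] is the SMARTS for a ketone: a carbonyl carbon (no H) flanked by two carbons.
The molecule carries 2 separate instances of an acetyl/ketone group (-C(=O)CH3) meeting every constraint; each maps to a distinct set of atoms, giving 2 matches.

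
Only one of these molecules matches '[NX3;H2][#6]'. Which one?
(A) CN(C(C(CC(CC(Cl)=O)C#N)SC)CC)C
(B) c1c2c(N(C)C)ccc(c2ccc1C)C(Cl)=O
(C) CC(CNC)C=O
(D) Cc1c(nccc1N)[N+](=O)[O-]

D

[NX3;H2][#6] describes a trivalent nitrogen with two H attached to carbon (a primary amine).
(A) has a nitrile (-C#N) but the nitrogen is NX1 (triple-bonded), not NX3 with two H.
(B) has a dimethylamino group (-N(CH3)2) but the nitrogen has H0, not H2.
(C) has an N-methylamino group (-NHCH3) but the nitrogen bears two carbons and only one H (H1), not H2.
(D) contains a primary amino group (-NH2), which satisfies every atom and bond constraint.
So the answer is (D).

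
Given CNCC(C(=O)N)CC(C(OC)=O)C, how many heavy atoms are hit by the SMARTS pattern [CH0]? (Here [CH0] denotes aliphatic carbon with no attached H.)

2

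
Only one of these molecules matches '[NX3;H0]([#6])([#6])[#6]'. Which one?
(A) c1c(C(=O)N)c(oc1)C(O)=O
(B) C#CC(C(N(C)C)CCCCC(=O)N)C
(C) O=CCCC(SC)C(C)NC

[NX3;H0]([#6])([#6])[#6] describes a trivalent nitrogen with no H, bonded to three carbons (a tertiary amine).
(A) has a primary amide (-C(=O)NH2) but the amide nitrogen has H2 and only one carbon neighbour.
(B) contains a dimethylamino group (-N(CH3)2), which satisfies every atom and bond constraint.
(C) has an N-methylamino group (-NHCH3) but the nitrogen still has one H (H1), not H0.
So the answer is (B).

B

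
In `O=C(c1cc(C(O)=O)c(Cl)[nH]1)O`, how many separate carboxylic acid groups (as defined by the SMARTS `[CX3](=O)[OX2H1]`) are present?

[CX3](=O)[OX2H1] is the SMARTS for a carboxylic acid: an sp2 carbon double-bonded to O and single-bonded to an -OH oxygen.
The molecule carries 2 separate instances of a carboxylic acid group (-C(=O)OH) meeting every constraint; each maps to a distinct set of atoms, giving 2 matches.

2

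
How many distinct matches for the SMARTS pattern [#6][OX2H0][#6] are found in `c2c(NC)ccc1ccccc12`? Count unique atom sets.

0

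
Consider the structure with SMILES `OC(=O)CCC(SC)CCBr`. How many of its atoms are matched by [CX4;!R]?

Check the 11 heavy atoms by environment: 6× C (X4, acyclic) → match; 1× S (X2, acyclic) → no; 1× Br (X1, acyclic) → no; 1× C (X3, acyclic) → no; 1× O (X1, acyclic) → no; 1× O (X2, acyclic) → no.
That gives 6 matching atoms.

6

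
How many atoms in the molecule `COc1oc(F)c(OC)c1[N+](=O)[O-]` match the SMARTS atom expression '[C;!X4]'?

0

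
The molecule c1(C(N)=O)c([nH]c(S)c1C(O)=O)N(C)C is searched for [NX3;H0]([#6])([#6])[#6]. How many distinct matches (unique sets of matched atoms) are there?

1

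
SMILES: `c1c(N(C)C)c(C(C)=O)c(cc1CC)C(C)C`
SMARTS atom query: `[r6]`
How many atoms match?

The query [r6] means: r6 matches atoms in a six-membered ring.
Check the 17 heavy atoms by environment: 6× c (aromatic, in 6-ring) → match; 1× N (acyclic) → no; 9× C (acyclic) → no; 1× O (acyclic) → no.
That gives 6 matching atoms.

6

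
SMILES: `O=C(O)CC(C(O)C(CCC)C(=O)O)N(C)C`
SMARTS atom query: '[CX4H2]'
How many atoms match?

3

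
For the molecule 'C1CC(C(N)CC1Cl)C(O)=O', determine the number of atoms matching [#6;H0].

1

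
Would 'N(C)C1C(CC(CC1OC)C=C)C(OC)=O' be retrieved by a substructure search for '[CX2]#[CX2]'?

No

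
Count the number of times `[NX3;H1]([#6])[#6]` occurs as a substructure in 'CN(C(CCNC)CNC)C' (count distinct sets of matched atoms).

2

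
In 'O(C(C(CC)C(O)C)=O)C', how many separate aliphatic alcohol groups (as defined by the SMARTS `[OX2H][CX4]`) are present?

1

[OX2H][CX4] is the SMARTS for an aliphatic alcohol: a hydroxyl oxygen bound to an sp3 (X4) carbon.
Exactly one fragment in the molecule meets all constraints, giving 1 match.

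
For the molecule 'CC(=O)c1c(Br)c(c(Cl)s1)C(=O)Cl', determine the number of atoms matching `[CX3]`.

The query [CX3] means: C with X3: aliphatic carbon with exactly 3 total connections.
Check the 13 heavy atoms by environment: 1× s (aromatic, X2) → no; 4× c (aromatic, X3) → no; 2× C (X3) → match; 2× O (X1) → no; 1× C (X4) → no; 1× Br (X1) → no; 2× Cl (X1) → no.
That gives 2 matching atoms.

2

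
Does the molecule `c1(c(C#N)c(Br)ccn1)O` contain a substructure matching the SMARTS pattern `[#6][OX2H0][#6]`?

No

The pattern [#6][OX2H0][#6] describes an aliphatic oxygen bridging two carbons with no H on the oxygen — an ether.
The closest candidate here is a hydroxyl group (-OH), but the oxygen has H1, not H0 bridging two carbons. No other fragment satisfies the full query, so there is no match.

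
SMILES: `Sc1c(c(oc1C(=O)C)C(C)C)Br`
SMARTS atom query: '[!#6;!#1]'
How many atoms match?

4

The query [!#6;!#1] means: not carbon and not hydrogen — any heteroatom.
Check the 13 heavy atoms by environment: 1× o (aromatic) → match; 4× c (aromatic) → no; 1× S → match; 1× Br → match; 5× C → no; 1× O → match.
Summing the matching environments: 1 + 1 + 1 + 1 = 4 matching atoms.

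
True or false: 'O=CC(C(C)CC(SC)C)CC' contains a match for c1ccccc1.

The pattern c1ccccc1 describes six aromatic carbons in a ring — a benzene ring.
The closest candidate here is a methyl group (-CH3), but no six-membered all-carbon aromatic ring is present. No other fragment satisfies the full query, so there is no match.

False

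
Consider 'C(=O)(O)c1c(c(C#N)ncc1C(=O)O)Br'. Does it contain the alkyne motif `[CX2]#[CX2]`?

No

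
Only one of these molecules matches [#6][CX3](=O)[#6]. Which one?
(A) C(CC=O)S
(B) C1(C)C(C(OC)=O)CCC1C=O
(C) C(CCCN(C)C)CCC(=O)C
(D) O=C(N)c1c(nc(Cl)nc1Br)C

[#6][CX3](=O)[#6] describes a carbonyl carbon (no H) flanked by two carbons (a ketone).
(A) has an aldehyde (-CHO) but the carbonyl carbon has H1, so it is not flanked by two carbons.
(B) has a methyl-ester group (-C(=O)OCH3) but one neighbour of the carbonyl carbon is O, not C.
(C) contains an acetyl/ketone group (-C(=O)CH3), which satisfies every atom and bond constraint.
(D) has a primary amide (-C(=O)NH2) but one neighbour of the carbonyl carbon is N, not C.
So the answer is (C).

C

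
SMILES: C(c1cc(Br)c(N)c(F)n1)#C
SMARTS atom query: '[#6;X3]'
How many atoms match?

5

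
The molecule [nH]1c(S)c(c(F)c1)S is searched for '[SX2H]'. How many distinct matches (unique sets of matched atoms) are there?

[SX2H] is the SMARTS for a thiol: an aliphatic sulfur with two connections, one being H.
The molecule carries 2 separate instances of a thiol (-SH) meeting every constraint; each maps to a distinct set of atoms, giving 2 matches.

2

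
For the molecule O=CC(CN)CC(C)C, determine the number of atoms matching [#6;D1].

The query [#6;D1] means: carbon bonded to exactly one heavy atom.
Check the 9 heavy atoms by environment: 3× C (D2) → no; 2× C (D3) → no; 1× O (D1) → no; 1× N (D1) → no; 2× C (D1) → match.
That gives 2 matching atoms.

2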